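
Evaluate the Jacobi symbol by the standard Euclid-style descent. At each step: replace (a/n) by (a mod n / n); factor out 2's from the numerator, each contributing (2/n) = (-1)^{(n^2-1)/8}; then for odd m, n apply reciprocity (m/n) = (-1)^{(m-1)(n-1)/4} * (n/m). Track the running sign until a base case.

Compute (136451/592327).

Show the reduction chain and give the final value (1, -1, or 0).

-1

reciprocity: (136451/592327) = -1·(592327/136451) since 136451 mod 4 = 3, 592327 mod 4 = 3; sign now -1
(592327/136451) = (46523/136451)   [reduce mod 136451]
reciprocity: (46523/136451) = -1·(136451/46523) since 46523 mod 4 = 3, 136451 mod 4 = 3; sign now +1
(136451/46523) = (43405/46523)   [reduce mod 46523]
reciprocity: (43405/46523) = +1·(46523/43405) since 43405 mod 4 = 1, 46523 mod 4 = 3; sign now +1
(46523/43405) = (3118/43405)   [reduce mod 43405]
3118 = 2^1·1559; (2/43405) = -1 since 43405 mod 8 = 5, so (3118/43405) = (-1)^1·(1559/43405); sign now -1
reciprocity: (1559/43405) = +1·(43405/1559) since 1559 mod 4 = 3, 43405 mod 4 = 1; sign now -1
(43405/1559) = (1312/1559)   [reduce mod 1559]
1312 = 2^5·41; (2/1559) = +1 since 1559 mod 8 = 7, so (1312/1559) = (+1)^5·(41/1559); sign now -1
reciprocity: (41/1559) = +1·(1559/41) since 41 mod 4 = 1, 1559 mod 4 = 3; sign now -1
(1559/41) = (1/41)   [reduce mod 41]
(1/41) = 1; final value = sign = -1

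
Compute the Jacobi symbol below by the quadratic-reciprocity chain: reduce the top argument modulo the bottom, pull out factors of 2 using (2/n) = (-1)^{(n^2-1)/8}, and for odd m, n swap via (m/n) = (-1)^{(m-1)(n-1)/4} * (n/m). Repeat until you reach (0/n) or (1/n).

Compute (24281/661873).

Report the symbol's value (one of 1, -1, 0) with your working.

reciprocity: (24281/661873) = +1·(661873/24281) since 24281 mod 4 = 1, 661873 mod 4 = 1; sign now +1
(661873/24281) = (6286/24281)   [reduce mod 24281]
6286 = 2^1·3143; (2/24281) = +1 since 24281 mod 8 = 1, so (6286/24281) = (+1)^1·(3143/24281); sign now +1
reciprocity: (3143/24281) = +1·(24281/3143) since 3143 mod 4 = 3, 24281 mod 4 = 1; sign now +1
(24281/3143) = (2280/3143)   [reduce mod 3143]
2280 = 2^3·285; (2/3143) = +1 since 3143 mod 8 = 7, so (2280/3143) = (+1)^3·(285/3143); sign now +1
reciprocity: (285/3143) = +1·(3143/285) since 285 mod 4 = 1, 3143 mod 4 = 3; sign now +1
(3143/285) = (8/285)   [reduce mod 285]
8 = 2^3·1; (2/285) = -1 since 285 mod 8 = 5, so (8/285) = (-1)^3·(1/285); sign now -1
(1/285) = 1; final value = sign = -1

-1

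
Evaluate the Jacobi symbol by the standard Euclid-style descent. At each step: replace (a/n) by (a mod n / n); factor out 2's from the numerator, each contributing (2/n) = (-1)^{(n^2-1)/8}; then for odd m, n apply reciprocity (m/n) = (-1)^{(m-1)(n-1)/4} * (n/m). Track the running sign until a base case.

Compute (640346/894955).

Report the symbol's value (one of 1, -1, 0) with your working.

640346 = 2^1·320173; (2/894955) = -1 since 894955 mod 8 = 3, so (640346/894955) = (-1)^1·(320173/894955); sign now -1
reciprocity: (320173/894955) = +1·(894955/320173) since 320173 mod 4 = 1, 894955 mod 4 = 3; sign now -1
(894955/320173) = (254609/320173)   [reduce mod 320173]
reciprocity: (254609/320173) = +1·(320173/254609) since 254609 mod 4 = 1, 320173 mod 4 = 1; sign now -1
(320173/254609) = (65564/254609)   [reduce mod 254609]
65564 = 2^2·16391; (2/254609) = +1 since 254609 mod 8 = 1, so (65564/254609) = (+1)^2·(16391/254609); sign now -1
reciprocity: (16391/254609) = +1·(254609/16391) since 16391 mod 4 = 3, 254609 mod 4 = 1; sign now -1
(254609/16391) = (8744/16391)   [reduce mod 16391]
8744 = 2^3·1093; (2/16391) = +1 since 16391 mod 8 = 7, so (8744/16391) = (+1)^3·(1093/16391); sign now -1
reciprocity: (1093/16391) = +1·(16391/1093) since 1093 mod 4 = 1, 16391 mod 4 = 3; sign now -1
(16391/1093) = (1089/1093)   [reduce mod 1093]
reciprocity: (1089/1093) = +1·(1093/1089) since 1089 mod 4 = 1, 1093 mod 4 = 1; sign now -1
(1093/1089) = (4/1089)   [reduce mod 1089]
4 = 2^2·1; (2/1089) = +1 since 1089 mod 8 = 1, so (4/1089) = (+1)^2·(1/1089); sign now -1
(1/1089) = 1; final value = sign = -1

-1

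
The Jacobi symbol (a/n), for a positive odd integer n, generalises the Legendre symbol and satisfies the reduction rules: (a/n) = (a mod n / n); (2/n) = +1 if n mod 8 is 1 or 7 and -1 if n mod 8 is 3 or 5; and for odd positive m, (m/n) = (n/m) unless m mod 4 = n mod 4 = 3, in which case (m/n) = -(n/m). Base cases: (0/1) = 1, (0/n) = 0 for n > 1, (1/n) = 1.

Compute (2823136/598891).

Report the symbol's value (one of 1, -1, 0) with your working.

(2823136/598891) = (427572/598891)   [reduce mod 598891]
427572 = 2^2·106893; (2/598891) = -1 since 598891 mod 8 = 3, so (427572/598891) = (-1)^2·(106893/598891); sign now +1
reciprocity: (106893/598891) = +1·(598891/106893) since 106893 mod 4 = 1, 598891 mod 4 = 3; sign now +1
(598891/106893) = (64426/106893)   [reduce mod 106893]
64426 = 2^1·32213; (2/106893) = -1 since 106893 mod 8 = 5, so (64426/106893) = (-1)^1·(32213/106893); sign now -1
reciprocity: (32213/106893) = +1·(106893/32213) since 32213 mod 4 = 1, 106893 mod 4 = 1; sign now -1
(106893/32213) = (10254/32213)   [reduce mod 32213]
10254 = 2^1·5127; (2/32213) = -1 since 32213 mod 8 = 5, so (10254/32213) = (-1)^1·(5127/32213); sign now +1
reciprocity: (5127/32213) = +1·(32213/5127) since 5127 mod 4 = 3, 32213 mod 4 = 1; sign now +1
(32213/5127) = (1451/5127)   [reduce mod 5127]
reciprocity: (1451/5127) = -1·(5127/1451) since 1451 mod 4 = 3, 5127 mod 4 = 3; sign now -1
(5127/1451) = (774/1451)   [reduce mod 1451]
774 = 2^1·387; (2/1451) = -1 since 1451 mod 8 = 3, so (774/1451) = (-1)^1·(387/1451); sign now +1
reciprocity: (387/1451) = -1·(1451/387) since 387 mod 4 = 3, 1451 mod 4 = 3; sign now -1
(1451/387) = (290/387)   [reduce mod 387]
290 = 2^1·145; (2/387) = -1 since 387 mod 8 = 3, so (290/387) = (-1)^1·(145/387); sign now +1
reciprocity: (145/387) = +1·(387/145) since 145 mod 4 = 1, 387 mod 4 = 3; sign now +1
(387/145) = (97/145)   [reduce mod 145]
reciprocity: (97/145) = +1·(145/97) since 97 mod 4 = 1, 145 mod 4 = 1; sign now +1
(145/97) = (48/97)   [reduce mod 97]
48 = 2^4·3; (2/97) = +1 since 97 mod 8 = 1, so (48/97) = (+1)^4·(3/97); sign now +1
reciprocity: (3/97) = +1·(97/3) since 3 mod 4 = 3, 97 mod 4 = 1; sign now +1
(97/3) = (1/3)   [reduce mod 3]
(1/3) = 1; final value = sign = +1

1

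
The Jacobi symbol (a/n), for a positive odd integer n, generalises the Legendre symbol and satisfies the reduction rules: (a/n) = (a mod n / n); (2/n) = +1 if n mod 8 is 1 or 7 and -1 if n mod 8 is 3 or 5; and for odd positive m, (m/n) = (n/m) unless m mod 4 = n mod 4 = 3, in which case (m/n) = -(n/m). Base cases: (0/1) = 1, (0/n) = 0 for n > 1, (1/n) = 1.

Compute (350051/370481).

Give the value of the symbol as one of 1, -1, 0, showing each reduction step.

flip (350051/370481) -> (370481/350051): both odd, 350051 mod 4 = 3, 370481 mod 4 = 1, so the flip contributes +1; sign now +1
(370481/350051): 370481 mod 350051 = 20430, so (370481/350051) = (20430/350051)
factor out 2^1: 20430 = 2^1·10215; with 350051 mod 8 = 3, (2/350051) = -1; sign now -1; continue with (10215/350051)
flip (10215/350051) -> (350051/10215): both odd, 10215 mod 4 = 3, 350051 mod 4 = 3, so the flip contributes -1; sign now +1
(350051/10215): 350051 mod 10215 = 2741, so (350051/10215) = (2741/10215)
flip (2741/10215) -> (10215/2741): both odd, 2741 mod 4 = 1, 10215 mod 4 = 3, so the flip contributes +1; sign now +1
(10215/2741): 10215 mod 2741 = 1992, so (10215/2741) = (1992/2741)
factor out 2^3: 1992 = 2^3·249; with 2741 mod 8 = 5, (2/2741) = -1; sign now -1; continue with (249/2741)
flip (249/2741) -> (2741/249): both odd, 249 mod 4 = 1, 2741 mod 4 = 1, so the flip contributes +1; sign now -1
(2741/249): 2741 mod 249 = 2, so (2741/249) = (2/249)
factor out 2^1: 2 = 2^1·1; with 249 mod 8 = 1, (2/249) = +1; sign now -1; continue with (1/249)
reached (1/249) = 1, so the symbol is -1

-1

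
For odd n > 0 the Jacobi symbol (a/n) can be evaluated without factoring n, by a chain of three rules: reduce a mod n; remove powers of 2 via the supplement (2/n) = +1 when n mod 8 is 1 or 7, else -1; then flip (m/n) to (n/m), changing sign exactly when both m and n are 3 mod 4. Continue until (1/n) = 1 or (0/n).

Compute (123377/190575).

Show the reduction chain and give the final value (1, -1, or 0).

1

reciprocity: (123377/190575) = +1·(190575/123377) since 123377 mod 4 = 1, 190575 mod 4 = 3; sign now +1
(190575/123377) = (67198/123377)   [reduce mod 123377]
67198 = 2^1·33599; (2/123377) = +1 since 123377 mod 8 = 1, so (67198/123377) = (+1)^1·(33599/123377); sign now +1
reciprocity: (33599/123377) = +1·(123377/33599) since 33599 mod 4 = 3, 123377 mod 4 = 1; sign now +1
(123377/33599) = (22580/33599)   [reduce mod 33599]
22580 = 2^2·5645; (2/33599) = +1 since 33599 mod 8 = 7, so (22580/33599) = (+1)^2·(5645/33599); sign now +1
reciprocity: (5645/33599) = +1·(33599/5645) since 5645 mod 4 = 1, 33599 mod 4 = 3; sign now +1
(33599/5645) = (5374/5645)   [reduce mod 5645]
5374 = 2^1·2687; (2/5645) = -1 since 5645 mod 8 = 5, so (5374/5645) = (-1)^1·(2687/5645); sign now -1
reciprocity: (2687/5645) = +1·(5645/2687) since 2687 mod 4 = 3, 5645 mod 4 = 1; sign now -1
(5645/2687) = (271/2687)   [reduce mod 2687]
reciprocity: (271/2687) = -1·(2687/271) since 271 mod 4 = 3, 2687 mod 4 = 3; sign now +1
(2687/271) = (248/271)   [reduce mod 271]
248 = 2^3·31; (2/271) = +1 since 271 mod 8 = 7, so (248/271) = (+1)^3·(31/271); sign now +1
reciprocity: (31/271) = -1·(271/31) since 31 mod 4 = 3, 271 mod 4 = 3; sign now -1
(271/31) = (23/31)   [reduce mod 31]
reciprocity: (23/31) = -1·(31/23) since 23 mod 4 = 3, 31 mod 4 = 3; sign now +1
(31/23) = (8/23)   [reduce mod 23]
8 = 2^3·1; (2/23) = +1 since 23 mod 8 = 7, so (8/23) = (+1)^3·(1/23); sign now +1
(1/23) = 1; final value = sign = +1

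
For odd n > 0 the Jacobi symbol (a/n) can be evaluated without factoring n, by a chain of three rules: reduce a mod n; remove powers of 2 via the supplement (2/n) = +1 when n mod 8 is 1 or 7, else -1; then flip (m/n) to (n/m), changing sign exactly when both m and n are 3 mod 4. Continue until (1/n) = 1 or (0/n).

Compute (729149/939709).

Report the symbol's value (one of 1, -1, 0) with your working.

flip (729149/939709) -> (939709/729149): both odd, 729149 mod 4 = 1, 939709 mod 4 = 1, so the flip contributes +1; sign now +1
(939709/729149): 939709 mod 729149 = 210560, so (939709/729149) = (210560/729149)
factor out 2^7: 210560 = 2^7·1645; with 729149 mod 8 = 5, (2/729149) = -1; sign now -1; continue with (1645/729149)
flip (1645/729149) -> (729149/1645): both odd, 1645 mod 4 = 1, 729149 mod 4 = 1, so the flip contributes +1; sign now -1
(729149/1645): 729149 mod 1645 = 414, so (729149/1645) = (414/1645)
factor out 2^1: 414 = 2^1·207; with 1645 mod 8 = 5, (2/1645) = -1; sign now +1; continue with (207/1645)
flip (207/1645) -> (1645/207): both odd, 207 mod 4 = 3, 1645 mod 4 = 1, so the flip contributes +1; sign now +1
(1645/207): 1645 mod 207 = 196, so (1645/207) = (196/207)
factor out 2^2: 196 = 2^2·49; with 207 mod 8 = 7, (2/207) = +1; sign now +1; continue with (49/207)
flip (49/207) -> (207/49): both odd, 49 mod 4 = 1, 207 mod 4 = 3, so the flip contributes +1; sign now +1
(207/49): 207 mod 49 = 11, so (207/49) = (11/49)
flip (11/49) -> (49/11): both odd, 11 mod 4 = 3, 49 mod 4 = 1, so the flip contributes +1; sign now +1
(49/11): 49 mod 11 = 5, so (49/11) = (5/11)
flip (5/11) -> (11/5): both odd, 5 mod 4 = 1, 11 mod 4 = 3, so the flip contributes +1; sign now +1
(11/5): 11 mod 5 = 1, so (11/5) = (1/5)
reached (1/5) = 1, so the symbol is +1

1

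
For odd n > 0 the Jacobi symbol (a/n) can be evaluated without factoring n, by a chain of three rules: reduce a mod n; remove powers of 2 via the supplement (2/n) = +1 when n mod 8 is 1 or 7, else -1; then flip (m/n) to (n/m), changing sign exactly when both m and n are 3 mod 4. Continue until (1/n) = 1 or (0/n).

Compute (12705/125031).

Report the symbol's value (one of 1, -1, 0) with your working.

0

flip (12705/125031) -> (125031/12705): both odd, 12705 mod 4 = 1, 125031 mod 4 = 3, so the flip contributes +1; sign now +1
(125031/12705): 125031 mod 12705 = 10686, so (125031/12705) = (10686/12705)
factor out 2^1: 10686 = 2^1·5343; with 12705 mod 8 = 1, (2/12705) = +1; sign now +1; continue with (5343/12705)
flip (5343/12705) -> (12705/5343): both odd, 5343 mod 4 = 3, 12705 mod 4 = 1, so the flip contributes +1; sign now +1
(12705/5343): 12705 mod 5343 = 2019, so (12705/5343) = (2019/5343)
flip (2019/5343) -> (5343/2019): both odd, 2019 mod 4 = 3, 5343 mod 4 = 3, so the flip contributes -1; sign now -1
(5343/2019): 5343 mod 2019 = 1305, so (5343/2019) = (1305/2019)
flip (1305/2019) -> (2019/1305): both odd, 1305 mod 4 = 1, 2019 mod 4 = 3, so the flip contributes +1; sign now -1
(2019/1305): 2019 mod 1305 = 714, so (2019/1305) = (714/1305)
factor out 2^1: 714 = 2^1·357; with 1305 mod 8 = 1, (2/1305) = +1; sign now -1; continue with (357/1305)
flip (357/1305) -> (1305/357): both odd, 357 mod 4 = 1, 1305 mod 4 = 1, so the flip contributes +1; sign now -1
(1305/357): 1305 mod 357 = 234, so (1305/357) = (234/357)
factor out 2^1: 234 = 2^1·117; with 357 mod 8 = 5, (2/357) = -1; sign now +1; continue with (117/357)
flip (117/357) -> (357/117): both odd, 117 mod 4 = 1, 357 mod 4 = 1, so the flip contributes +1; sign now +1
(357/117): 357 mod 117 = 6, so (357/117) = (6/117)
factor out 2^1: 6 = 2^1·3; with 117 mod 8 = 5, (2/117) = -1; sign now -1; continue with (3/117)
flip (3/117) -> (117/3): both odd, 3 mod 4 = 3, 117 mod 4 = 1, so the flip contributes +1; sign now -1
(117/3): 117 mod 3 = 0, so (117/3) = (0/3)
reached (0/3); gcd(a, n) > 1, so (0/3) = 0 and the symbol is 0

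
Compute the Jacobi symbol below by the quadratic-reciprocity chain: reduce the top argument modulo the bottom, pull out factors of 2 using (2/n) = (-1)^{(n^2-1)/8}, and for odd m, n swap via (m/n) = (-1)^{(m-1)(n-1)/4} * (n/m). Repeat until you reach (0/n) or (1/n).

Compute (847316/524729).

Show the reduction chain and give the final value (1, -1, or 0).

(847316/524729) = (322587/524729)   [reduce mod 524729]
reciprocity: (322587/524729) = +1·(524729/322587) since 322587 mod 4 = 3, 524729 mod 4 = 1; sign now +1
(524729/322587) = (202142/322587)   [reduce mod 322587]
202142 = 2^1·101071; (2/322587) = -1 since 322587 mod 8 = 3, so (202142/322587) = (-1)^1·(101071/322587); sign now -1
reciprocity: (101071/322587) = -1·(322587/101071) since 101071 mod 4 = 3, 322587 mod 4 = 3; sign now +1
(322587/101071) = (19374/101071)   [reduce mod 101071]
19374 = 2^1·9687; (2/101071) = +1 since 101071 mod 8 = 7, so (19374/101071) = (+1)^1·(9687/101071); sign now +1
reciprocity: (9687/101071) = -1·(101071/9687) since 9687 mod 4 = 3, 101071 mod 4 = 3; sign now -1
(101071/9687) = (4201/9687)   [reduce mod 9687]
reciprocity: (4201/9687) = +1·(9687/4201) since 4201 mod 4 = 1, 9687 mod 4 = 3; sign now -1
(9687/4201) = (1285/4201)   [reduce mod 4201]
reciprocity: (1285/4201) = +1·(4201/1285) since 1285 mod 4 = 1, 4201 mod 4 = 1; sign now -1
(4201/1285) = (346/1285)   [reduce mod 1285]
346 = 2^1·173; (2/1285) = -1 since 1285 mod 8 = 5, so (346/1285) = (-1)^1·(173/1285); sign now +1
reciprocity: (173/1285) = +1·(1285/173) since 173 mod 4 = 1, 1285 mod 4 = 1; sign now +1
(1285/173) = (74/173)   [reduce mod 173]
74 = 2^1·37; (2/173) = -1 since 173 mod 8 = 5, so (74/173) = (-1)^1·(37/173); sign now -1
reciprocity: (37/173) = +1·(173/37) since 37 mod 4 = 1, 173 mod 4 = 1; sign now -1
(173/37) = (25/37)   [reduce mod 37]
reciprocity: (25/37) = +1·(37/25) since 25 mod 4 = 1, 37 mod 4 = 1; sign now -1
(37/25) = (12/25)   [reduce mod 25]
12 = 2^2·3; (2/25) = +1 since 25 mod 8 = 1, so (12/25) = (+1)^2·(3/25); sign now -1
reciprocity: (3/25) = +1·(25/3) since 3 mod 4 = 3, 25 mod 4 = 1; sign now -1
(25/3) = (1/3)   [reduce mod 3]
(1/3) = 1; final value = sign = -1

-1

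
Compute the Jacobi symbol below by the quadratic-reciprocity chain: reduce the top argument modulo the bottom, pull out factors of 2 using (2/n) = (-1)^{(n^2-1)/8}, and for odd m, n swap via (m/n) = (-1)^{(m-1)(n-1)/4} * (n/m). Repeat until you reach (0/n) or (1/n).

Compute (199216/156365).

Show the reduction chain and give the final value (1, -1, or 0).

(199216/156365): 199216 mod 156365 = 42851, so (199216/156365) = (42851/156365)
flip (42851/156365) -> (156365/42851): both odd, 42851 mod 4 = 3, 156365 mod 4 = 1, so the flip contributes +1; sign now +1
(156365/42851): 156365 mod 42851 = 27812, so (156365/42851) = (27812/42851)
factor out 2^2: 27812 = 2^2·6953; with 42851 mod 8 = 3, (2/42851) = -1; sign now +1; continue with (6953/42851)
flip (6953/42851) -> (42851/6953): both odd, 6953 mod 4 = 1, 42851 mod 4 = 3, so the flip contributes +1; sign now +1
(42851/6953): 42851 mod 6953 = 1133, so (42851/6953) = (1133/6953)
flip (1133/6953) -> (6953/1133): both odd, 1133 mod 4 = 1, 6953 mod 4 = 1, so the flip contributes +1; sign now +1
(6953/1133): 6953 mod 1133 = 155, so (6953/1133) = (155/1133)
flip (155/1133) -> (1133/155): both odd, 155 mod 4 = 3, 1133 mod 4 = 1, so the flip contributes +1; sign now +1
(1133/155): 1133 mod 155 = 48, so (1133/155) = (48/155)
factor out 2^4: 48 = 2^4·3; with 155 mod 8 = 3, (2/155) = -1; sign now +1; continue with (3/155)
flip (3/155) -> (155/3): both odd, 3 mod 4 = 3, 155 mod 4 = 3, so the flip contributes -1; sign now -1
(155/3): 155 mod 3 = 2, so (155/3) = (2/3)
factor out 2^1: 2 = 2^1·1; with 3 mod 8 = 3, (2/3) = -1; sign now +1; continue with (1/3)
reached (1/3) = 1, so the symbol is +1

1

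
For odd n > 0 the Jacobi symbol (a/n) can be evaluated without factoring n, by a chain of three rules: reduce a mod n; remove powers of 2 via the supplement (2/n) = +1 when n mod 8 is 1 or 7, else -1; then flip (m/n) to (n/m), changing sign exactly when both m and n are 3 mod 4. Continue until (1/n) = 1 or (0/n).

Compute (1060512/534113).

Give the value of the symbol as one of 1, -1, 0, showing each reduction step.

-1

(1060512/534113): 1060512 mod 534113 = 526399, so (1060512/534113) = (526399/534113)
flip (526399/534113) -> (534113/526399): both odd, 526399 mod 4 = 3, 534113 mod 4 = 1, so the flip contributes +1; sign now +1
(534113/526399): 534113 mod 526399 = 7714, so (534113/526399) = (7714/526399)
factor out 2^1: 7714 = 2^1·3857; with 526399 mod 8 = 7, (2/526399) = +1; sign now +1; continue with (3857/526399)
flip (3857/526399) -> (526399/3857): both odd, 3857 mod 4 = 1, 526399 mod 4 = 3, so the flip contributes +1; sign now +1
(526399/3857): 526399 mod 3857 = 1847, so (526399/3857) = (1847/3857)
flip (1847/3857) -> (3857/1847): both odd, 1847 mod 4 = 3, 3857 mod 4 = 1, so the flip contributes +1; sign now +1
(3857/1847): 3857 mod 1847 = 163, so (3857/1847) = (163/1847)
flip (163/1847) -> (1847/163): both odd, 163 mod 4 = 3, 1847 mod 4 = 3, so the flip contributes -1; sign now -1
(1847/163): 1847 mod 163 = 54, so (1847/163) = (54/163)
factor out 2^1: 54 = 2^1·27; with 163 mod 8 = 3, (2/163) = -1; sign now +1; continue with (27/163)
flip (27/163) -> (163/27): both odd, 27 mod 4 = 3, 163 mod 4 = 3, so the flip contributes -1; sign now -1
(163/27): 163 mod 27 = 1, so (163/27) = (1/27)
reached (1/27) = 1, so the symbol is -1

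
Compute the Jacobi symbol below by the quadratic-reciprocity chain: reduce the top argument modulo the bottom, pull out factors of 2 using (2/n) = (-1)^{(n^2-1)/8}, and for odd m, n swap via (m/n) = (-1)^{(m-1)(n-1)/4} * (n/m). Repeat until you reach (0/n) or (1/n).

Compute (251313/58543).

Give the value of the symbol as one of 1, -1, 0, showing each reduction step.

1

(251313/58543): 251313 mod 58543 = 17141, so (251313/58543) = (17141/58543)
flip (17141/58543) -> (58543/17141): both odd, 17141 mod 4 = 1, 58543 mod 4 = 3, so the flip contributes +1; sign now +1
(58543/17141): 58543 mod 17141 = 7120, so (58543/17141) = (7120/17141)
factor out 2^4: 7120 = 2^4·445; with 17141 mod 8 = 5, (2/17141) = -1; sign now +1; continue with (445/17141)
flip (445/17141) -> (17141/445): both odd, 445 mod 4 = 1, 17141 mod 4 = 1, so the flip contributes +1; sign now +1
(17141/445): 17141 mod 445 = 231, so (17141/445) = (231/445)
flip (231/445) -> (445/231): both odd, 231 mod 4 = 3, 445 mod 4 = 1, so the flip contributes +1; sign now +1
(445/231): 445 mod 231 = 214, so (445/231) = (214/231)
factor out 2^1: 214 = 2^1·107; with 231 mod 8 = 7, (2/231) = +1; sign now +1; continue with (107/231)
flip (107/231) -> (231/107): both odd, 107 mod 4 = 3, 231 mod 4 = 3, so the flip contributes -1; sign now -1
(231/107): 231 mod 107 = 17, so (231/107) = (17/107)
flip (17/107) -> (107/17): both odd, 17 mod 4 = 1, 107 mod 4 = 3, so the flip contributes +1; sign now -1
(107/17): 107 mod 17 = 5, so (107/17) = (5/17)
flip (5/17) -> (17/5): both odd, 5 mod 4 = 1, 17 mod 4 = 1, so the flip contributes +1; sign now -1
(17/5): 17 mod 5 = 2, so (17/5) = (2/5)
factor out 2^1: 2 = 2^1·1; with 5 mod 8 = 5, (2/5) = -1; sign now +1; continue with (1/5)
reached (1/5) = 1, so the symbol is +1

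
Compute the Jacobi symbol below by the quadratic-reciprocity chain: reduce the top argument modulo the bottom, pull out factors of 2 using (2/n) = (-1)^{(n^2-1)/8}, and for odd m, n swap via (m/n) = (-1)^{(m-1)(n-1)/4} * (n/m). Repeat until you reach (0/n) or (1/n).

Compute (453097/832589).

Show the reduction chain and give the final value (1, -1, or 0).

flip (453097/832589) -> (832589/453097): both odd, 453097 mod 4 = 1, 832589 mod 4 = 1, so the flip contributes +1; sign now +1
(832589/453097): 832589 mod 453097 = 379492, so (832589/453097) = (379492/453097)
factor out 2^2: 379492 = 2^2·94873; with 453097 mod 8 = 1, (2/453097) = +1; sign now +1; continue with (94873/453097)
flip (94873/453097) -> (453097/94873): both odd, 94873 mod 4 = 1, 453097 mod 4 = 1, so the flip contributes +1; sign now +1
(453097/94873): 453097 mod 94873 = 73605, so (453097/94873) = (73605/94873)
flip (73605/94873) -> (94873/73605): both odd, 73605 mod 4 = 1, 94873 mod 4 = 1, so the flip contributes +1; sign now +1
(94873/73605): 94873 mod 73605 = 21268, so (94873/73605) = (21268/73605)
factor out 2^2: 21268 = 2^2·5317; with 73605 mod 8 = 5, (2/73605) = -1; sign now +1; continue with (5317/73605)
flip (5317/73605) -> (73605/5317): both odd, 5317 mod 4 = 1, 73605 mod 4 = 1, so the flip contributes +1; sign now +1
(73605/5317): 73605 mod 5317 = 4484, so (73605/5317) = (4484/5317)
factor out 2^2: 4484 = 2^2·1121; with 5317 mod 8 = 5, (2/5317) = -1; sign now +1; continue with (1121/5317)
flip (1121/5317) -> (5317/1121): both odd, 1121 mod 4 = 1, 5317 mod 4 = 1, so the flip contributes +1; sign now +1
(5317/1121): 5317 mod 1121 = 833, so (5317/1121) = (833/1121)
flip (833/1121) -> (1121/833): both odd, 833 mod 4 = 1, 1121 mod 4 = 1, so the flip contributes +1; sign now +1
(1121/833): 1121 mod 833 = 288, so (1121/833) = (288/833)
factor out 2^5: 288 = 2^5·9; with 833 mod 8 = 1, (2/833) = +1; sign now +1; continue with (9/833)
flip (9/833) -> (833/9): both odd, 9 mod 4 = 1, 833 mod 4 = 1, so the flip contributes +1; sign now +1
(833/9): 833 mod 9 = 5, so (833/9) = (5/9)
flip (5/9) -> (9/5): both odd, 5 mod 4 = 1, 9 mod 4 = 1, so the flip contributes +1; sign now +1
(9/5): 9 mod 5 = 4, so (9/5) = (4/5)
factor out 2^2: 4 = 2^2·1; with 5 mod 8 = 5, (2/5) = -1; sign now +1; continue with (1/5)
reached (1/5) = 1, so the symbol is +1

1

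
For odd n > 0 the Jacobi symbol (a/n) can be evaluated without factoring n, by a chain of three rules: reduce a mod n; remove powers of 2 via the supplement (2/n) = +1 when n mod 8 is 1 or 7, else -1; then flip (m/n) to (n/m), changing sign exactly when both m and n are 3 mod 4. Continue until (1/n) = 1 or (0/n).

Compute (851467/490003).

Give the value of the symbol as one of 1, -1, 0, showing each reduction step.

(851467/490003) = (361464/490003)   [reduce mod 490003]
361464 = 2^3·45183; (2/490003) = -1 since 490003 mod 8 = 3, so (361464/490003) = (-1)^3·(45183/490003); sign now -1
reciprocity: (45183/490003) = -1·(490003/45183) since 45183 mod 4 = 3, 490003 mod 4 = 3; sign now +1
(490003/45183) = (38173/45183)   [reduce mod 45183]
reciprocity: (38173/45183) = +1·(45183/38173) since 38173 mod 4 = 1, 45183 mod 4 = 3; sign now +1
(45183/38173) = (7010/38173)   [reduce mod 38173]
7010 = 2^1·3505; (2/38173) = -1 since 38173 mod 8 = 5, so (7010/38173) = (-1)^1·(3505/38173); sign now -1
reciprocity: (3505/38173) = +1·(38173/3505) since 3505 mod 4 = 1, 38173 mod 4 = 1; sign now -1
(38173/3505) = (3123/3505)   [reduce mod 3505]
reciprocity: (3123/3505) = +1·(3505/3123) since 3123 mod 4 = 3, 3505 mod 4 = 1; sign now -1
(3505/3123) = (382/3123)   [reduce mod 3123]
382 = 2^1·191; (2/3123) = -1 since 3123 mod 8 = 3, so (382/3123) = (-1)^1·(191/3123); sign now +1
reciprocity: (191/3123) = -1·(3123/191) since 191 mod 4 = 3, 3123 mod 4 = 3; sign now -1
(3123/191) = (67/191)   [reduce mod 191]
reciprocity: (67/191) = -1·(191/67) since 67 mod 4 = 3, 191 mod 4 = 3; sign now +1
(191/67) = (57/67)   [reduce mod 67]
reciprocity: (57/67) = +1·(67/57) since 57 mod 4 = 1, 67 mod 4 = 3; sign now +1
(67/57) = (10/57)   [reduce mod 57]
10 = 2^1·5; (2/57) = +1 since 57 mod 8 = 1, so (10/57) = (+1)^1·(5/57); sign now +1
reciprocity: (5/57) = +1·(57/5) since 5 mod 4 = 1, 57 mod 4 = 1; sign now +1
(57/5) = (2/5)   [reduce mod 5]
2 = 2^1·1; (2/5) = -1 since 5 mod 8 = 5, so (2/5) = (-1)^1·(1/5); sign now -1
(1/5) = 1; final value = sign = -1

-1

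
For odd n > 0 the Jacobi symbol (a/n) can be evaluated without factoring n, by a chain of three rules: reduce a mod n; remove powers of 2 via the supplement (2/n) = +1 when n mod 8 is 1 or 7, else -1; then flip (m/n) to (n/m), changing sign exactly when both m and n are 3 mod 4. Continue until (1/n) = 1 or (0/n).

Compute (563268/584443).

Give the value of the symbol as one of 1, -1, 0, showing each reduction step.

-1

563268 = 2^2·140817; (2/584443) = -1 since 584443 mod 8 = 3, so (563268/584443) = (-1)^2·(140817/584443); sign now +1
reciprocity: (140817/584443) = +1·(584443/140817) since 140817 mod 4 = 1, 584443 mod 4 = 3; sign now +1
(584443/140817) = (21175/140817)   [reduce mod 140817]
reciprocity: (21175/140817) = +1·(140817/21175) since 21175 mod 4 = 3, 140817 mod 4 = 1; sign now +1
(140817/21175) = (13767/21175)   [reduce mod 21175]
reciprocity: (13767/21175) = -1·(21175/13767) since 13767 mod 4 = 3, 21175 mod 4 = 3; sign now -1
(21175/13767) = (7408/13767)   [reduce mod 13767]
7408 = 2^4·463; (2/13767) = +1 since 13767 mod 8 = 7, so (7408/13767) = (+1)^4·(463/13767); sign now -1
reciprocity: (463/13767) = -1·(13767/463) since 463 mod 4 = 3, 13767 mod 4 = 3; sign now +1
(13767/463) = (340/463)   [reduce mod 463]
340 = 2^2·85; (2/463) = +1 since 463 mod 8 = 7, so (340/463) = (+1)^2·(85/463); sign now +1
reciprocity: (85/463) = +1·(463/85) since 85 mod 4 = 1, 463 mod 4 = 3; sign now +1
(463/85) = (38/85)   [reduce mod 85]
38 = 2^1·19; (2/85) = -1 since 85 mod 8 = 5, so (38/85) = (-1)^1·(19/85); sign now -1
reciprocity: (19/85) = +1·(85/19) since 19 mod 4 = 3, 85 mod 4 = 1; sign now -1
(85/19) = (9/19)   [reduce mod 19]
reciprocity: (9/19) = +1·(19/9) since 9 mod 4 = 1, 19 mod 4 = 3; sign now -1
(19/9) = (1/9)   [reduce mod 9]
(1/9) = 1; final value = sign = -1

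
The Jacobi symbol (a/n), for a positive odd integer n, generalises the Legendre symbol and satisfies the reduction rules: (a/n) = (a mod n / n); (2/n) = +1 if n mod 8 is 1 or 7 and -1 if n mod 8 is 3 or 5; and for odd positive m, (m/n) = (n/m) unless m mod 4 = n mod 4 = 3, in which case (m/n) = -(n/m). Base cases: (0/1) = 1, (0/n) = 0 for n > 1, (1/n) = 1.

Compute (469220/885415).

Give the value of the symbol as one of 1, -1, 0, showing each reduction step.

factor out 2^2: 469220 = 2^2·117305; with 885415 mod 8 = 7, (2/885415) = +1; sign now +1; continue with (117305/885415)
flip (117305/885415) -> (885415/117305): both odd, 117305 mod 4 = 1, 885415 mod 4 = 3, so the flip contributes +1; sign now +1
(885415/117305): 885415 mod 117305 = 64280, so (885415/117305) = (64280/117305)
factor out 2^3: 64280 = 2^3·8035; with 117305 mod 8 = 1, (2/117305) = +1; sign now +1; continue with (8035/117305)
flip (8035/117305) -> (117305/8035): both odd, 8035 mod 4 = 3, 117305 mod 4 = 1, so the flip contributes +1; sign now +1
(117305/8035): 117305 mod 8035 = 4815, so (117305/8035) = (4815/8035)
flip (4815/8035) -> (8035/4815): both odd, 4815 mod 4 = 3, 8035 mod 4 = 3, so the flip contributes -1; sign now -1
(8035/4815): 8035 mod 4815 = 3220, so (8035/4815) = (3220/4815)
factor out 2^2: 3220 = 2^2·805; with 4815 mod 8 = 7, (2/4815) = +1; sign now -1; continue with (805/4815)
flip (805/4815) -> (4815/805): both odd, 805 mod 4 = 1, 4815 mod 4 = 3, so the flip contributes +1; sign now -1
(4815/805): 4815 mod 805 = 790, so (4815/805) = (790/805)
factor out 2^1: 790 = 2^1·395; with 805 mod 8 = 5, (2/805) = -1; sign now +1; continue with (395/805)
flip (395/805) -> (805/395): both odd, 395 mod 4 = 3, 805 mod 4 = 1, so the flip contributes +1; sign now +1
(805/395): 805 mod 395 = 15, so (805/395) = (15/395)
flip (15/395) -> (395/15): both odd, 15 mod 4 = 3, 395 mod 4 = 3, so the flip contributes -1; sign now -1
(395/15): 395 mod 15 = 5, so (395/15) = (5/15)
flip (5/15) -> (15/5): both odd, 5 mod 4 = 1, 15 mod 4 = 3, so the flip contributes +1; sign now -1
(15/5): 15 mod 5 = 0, so (15/5) = (0/5)
reached (0/5); gcd(a, n) > 1, so (0/5) = 0 and the symbol is 0

0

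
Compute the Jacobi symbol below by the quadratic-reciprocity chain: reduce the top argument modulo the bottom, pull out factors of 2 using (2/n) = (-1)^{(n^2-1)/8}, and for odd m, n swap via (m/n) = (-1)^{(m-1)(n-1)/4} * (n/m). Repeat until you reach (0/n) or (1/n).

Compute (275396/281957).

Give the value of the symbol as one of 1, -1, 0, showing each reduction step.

factor out 2^2: 275396 = 2^2·68849; with 281957 mod 8 = 5, (2/281957) = -1; sign now +1; continue with (68849/281957)
flip (68849/281957) -> (281957/68849): both odd, 68849 mod 4 = 1, 281957 mod 4 = 1, so the flip contributes +1; sign now +1
(281957/68849): 281957 mod 68849 = 6561, so (281957/68849) = (6561/68849)
flip (6561/68849) -> (68849/6561): both odd, 6561 mod 4 = 1, 68849 mod 4 = 1, so the flip contributes +1; sign now +1
(68849/6561): 68849 mod 6561 = 3239, so (68849/6561) = (3239/6561)
flip (3239/6561) -> (6561/3239): both odd, 3239 mod 4 = 3, 6561 mod 4 = 1, so the flip contributes +1; sign now +1
(6561/3239): 6561 mod 3239 = 83, so (6561/3239) = (83/3239)
flip (83/3239) -> (3239/83): both odd, 83 mod 4 = 3, 3239 mod 4 = 3, so the flip contributes -1; sign now -1
(3239/83): 3239 mod 83 = 2, so (3239/83) = (2/83)
factor out 2^1: 2 = 2^1·1; with 83 mod 8 = 3, (2/83) = -1; sign now +1; continue with (1/83)
reached (1/83) = 1, so the symbol is +1

1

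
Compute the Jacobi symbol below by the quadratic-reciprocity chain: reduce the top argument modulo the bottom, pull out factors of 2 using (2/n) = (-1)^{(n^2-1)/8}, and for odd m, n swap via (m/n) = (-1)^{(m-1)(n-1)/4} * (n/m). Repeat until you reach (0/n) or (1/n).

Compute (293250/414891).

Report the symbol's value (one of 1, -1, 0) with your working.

factor out 2^1: 293250 = 2^1·146625; with 414891 mod 8 = 3, (2/414891) = -1; sign now -1; continue with (146625/414891)
flip (146625/414891) -> (414891/146625): both odd, 146625 mod 4 = 1, 414891 mod 4 = 3, so the flip contributes +1; sign now -1
(414891/146625): 414891 mod 146625 = 121641, so (414891/146625) = (121641/146625)
flip (121641/146625) -> (146625/121641): both odd, 121641 mod 4 = 1, 146625 mod 4 = 1, so the flip contributes +1; sign now -1
(146625/121641): 146625 mod 121641 = 24984, so (146625/121641) = (24984/121641)
factor out 2^3: 24984 = 2^3·3123; with 121641 mod 8 = 1, (2/121641) = +1; sign now -1; continue with (3123/121641)
flip (3123/121641) -> (121641/3123): both odd, 3123 mod 4 = 3, 121641 mod 4 = 1, so the flip contributes +1; sign now -1
(121641/3123): 121641 mod 3123 = 2967, so (121641/3123) = (2967/3123)
flip (2967/3123) -> (3123/2967): both odd, 2967 mod 4 = 3, 3123 mod 4 = 3, so the flip contributes -1; sign now +1
(3123/2967): 3123 mod 2967 = 156, so (3123/2967) = (156/2967)
factor out 2^2: 156 = 2^2·39; with 2967 mod 8 = 7, (2/2967) = +1; sign now +1; continue with (39/2967)
flip (39/2967) -> (2967/39): both odd, 39 mod 4 = 3, 2967 mod 4 = 3, so the flip contributes -1; sign now -1
(2967/39): 2967 mod 39 = 3, so (2967/39) = (3/39)
flip (3/39) -> (39/3): both odd, 3 mod 4 = 3, 39 mod 4 = 3, so the flip contributes -1; sign now +1
(39/3): 39 mod 3 = 0, so (39/3) = (0/3)
reached (0/3); gcd(a, n) > 1, so (0/3) = 0 and the symbol is 0

0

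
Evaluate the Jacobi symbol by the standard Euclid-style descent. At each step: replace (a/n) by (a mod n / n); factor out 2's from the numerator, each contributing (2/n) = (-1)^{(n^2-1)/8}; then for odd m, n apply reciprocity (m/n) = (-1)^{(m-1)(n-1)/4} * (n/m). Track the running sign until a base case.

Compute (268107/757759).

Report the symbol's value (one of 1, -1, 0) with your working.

flip (268107/757759) -> (757759/268107): both odd, 268107 mod 4 = 3, 757759 mod 4 = 3, so the flip contributes -1; sign now -1
(757759/268107): 757759 mod 268107 = 221545, so (757759/268107) = (221545/268107)
flip (221545/268107) -> (268107/221545): both odd, 221545 mod 4 = 1, 268107 mod 4 = 3, so the flip contributes +1; sign now -1
(268107/221545): 268107 mod 221545 = 46562, so (268107/221545) = (46562/221545)
factor out 2^1: 46562 = 2^1·23281; with 221545 mod 8 = 1, (2/221545) = +1; sign now -1; continue with (23281/221545)
flip (23281/221545) -> (221545/23281): both odd, 23281 mod 4 = 1, 221545 mod 4 = 1, so the flip contributes +1; sign now -1
(221545/23281): 221545 mod 23281 = 12016, so (221545/23281) = (12016/23281)
factor out 2^4: 12016 = 2^4·751; with 23281 mod 8 = 1, (2/23281) = +1; sign now -1; continue with (751/23281)
flip (751/23281) -> (23281/751): both odd, 751 mod 4 = 3, 23281 mod 4 = 1, so the flip contributes +1; sign now -1
(23281/751): 23281 mod 751 = 0, so (23281/751) = (0/751)
reached (0/751); gcd(a, n) > 1, so (0/751) = 0 and the symbol is 0

0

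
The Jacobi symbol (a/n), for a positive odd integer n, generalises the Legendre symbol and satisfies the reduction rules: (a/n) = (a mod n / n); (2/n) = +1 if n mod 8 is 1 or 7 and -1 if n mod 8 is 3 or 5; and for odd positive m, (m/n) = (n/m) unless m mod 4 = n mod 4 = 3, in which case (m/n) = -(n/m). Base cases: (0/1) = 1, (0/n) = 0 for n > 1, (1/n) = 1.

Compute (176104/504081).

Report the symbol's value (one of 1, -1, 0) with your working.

-1

176104 = 2^3·22013; (2/504081) = +1 since 504081 mod 8 = 1, so (176104/504081) = (+1)^3·(22013/504081); sign now +1
reciprocity: (22013/504081) = +1·(504081/22013) since 22013 mod 4 = 1, 504081 mod 4 = 1; sign now +1
(504081/22013) = (19795/22013)   [reduce mod 22013]
reciprocity: (19795/22013) = +1·(22013/19795) since 19795 mod 4 = 3, 22013 mod 4 = 1; sign now +1
(22013/19795) = (2218/19795)   [reduce mod 19795]
2218 = 2^1·1109; (2/19795) = -1 since 19795 mod 8 = 3, so (2218/19795) = (-1)^1·(1109/19795); sign now -1
reciprocity: (1109/19795) = +1·(19795/1109) since 1109 mod 4 = 1, 19795 mod 4 = 3; sign now -1
(19795/1109) = (942/1109)   [reduce mod 1109]
942 = 2^1·471; (2/1109) = -1 since 1109 mod 8 = 5, so (942/1109) = (-1)^1·(471/1109); sign now +1
reciprocity: (471/1109) = +1·(1109/471) since 471 mod 4 = 3, 1109 mod 4 = 1; sign now +1
(1109/471) = (167/471)   [reduce mod 471]
reciprocity: (167/471) = -1·(471/167) since 167 mod 4 = 3, 471 mod 4 = 3; sign now -1
(471/167) = (137/167)   [reduce mod 167]
reciprocity: (137/167) = +1·(167/137) since 137 mod 4 = 1, 167 mod 4 = 3; sign now -1
(167/137) = (30/137)   [reduce mod 137]
30 = 2^1·15; (2/137) = +1 since 137 mod 8 = 1, so (30/137) = (+1)^1·(15/137); sign now -1
reciprocity: (15/137) = +1·(137/15) since 15 mod 4 = 3, 137 mod 4 = 1; sign now -1
(137/15) = (2/15)   [reduce mod 15]
2 = 2^1·1; (2/15) = +1 since 15 mod 8 = 7, so (2/15) = (+1)^1·(1/15); sign now -1
(1/15) = 1; final value = sign = -1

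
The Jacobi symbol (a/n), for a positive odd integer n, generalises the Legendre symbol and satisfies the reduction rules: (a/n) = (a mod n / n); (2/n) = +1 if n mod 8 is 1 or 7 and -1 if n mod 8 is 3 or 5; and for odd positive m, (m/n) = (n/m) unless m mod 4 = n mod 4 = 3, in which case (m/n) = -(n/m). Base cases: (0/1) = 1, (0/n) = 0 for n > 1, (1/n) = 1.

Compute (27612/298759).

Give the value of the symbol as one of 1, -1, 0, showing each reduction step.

27612 = 2^2·6903; (2/298759) = +1 since 298759 mod 8 = 7, so (27612/298759) = (+1)^2·(6903/298759); sign now +1
reciprocity: (6903/298759) = -1·(298759/6903) since 6903 mod 4 = 3, 298759 mod 4 = 3; sign now -1
(298759/6903) = (1930/6903)   [reduce mod 6903]
1930 = 2^1·965; (2/6903) = +1 since 6903 mod 8 = 7, so (1930/6903) = (+1)^1·(965/6903); sign now -1
reciprocity: (965/6903) = +1·(6903/965) since 965 mod 4 = 1, 6903 mod 4 = 3; sign now -1
(6903/965) = (148/965)   [reduce mod 965]
148 = 2^2·37; (2/965) = -1 since 965 mod 8 = 5, so (148/965) = (-1)^2·(37/965); sign now -1
reciprocity: (37/965) = +1·(965/37) since 37 mod 4 = 1, 965 mod 4 = 1; sign now -1
(965/37) = (3/37)   [reduce mod 37]
reciprocity: (3/37) = +1·(37/3) since 3 mod 4 = 3, 37 mod 4 = 1; sign now -1
(37/3) = (1/3)   [reduce mod 3]
(1/3) = 1; final value = sign = -1

-1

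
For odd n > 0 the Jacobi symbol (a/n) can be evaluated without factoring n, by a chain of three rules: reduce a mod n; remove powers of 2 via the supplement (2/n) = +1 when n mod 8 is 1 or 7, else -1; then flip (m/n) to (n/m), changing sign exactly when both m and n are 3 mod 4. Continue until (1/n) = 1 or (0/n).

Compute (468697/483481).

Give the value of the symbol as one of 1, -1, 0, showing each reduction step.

reciprocity: (468697/483481) = +1·(483481/468697) since 468697 mod 4 = 1, 483481 mod 4 = 1; sign now +1
(483481/468697) = (14784/468697)   [reduce mod 468697]
14784 = 2^6·231; (2/468697) = +1 since 468697 mod 8 = 1, so (14784/468697) = (+1)^6·(231/468697); sign now +1
reciprocity: (231/468697) = +1·(468697/231) since 231 mod 4 = 3, 468697 mod 4 = 1; sign now +1
(468697/231) = (229/231)   [reduce mod 231]
reciprocity: (229/231) = +1·(231/229) since 229 mod 4 = 1, 231 mod 4 = 3; sign now +1
(231/229) = (2/229)   [reduce mod 229]
2 = 2^1·1; (2/229) = -1 since 229 mod 8 = 5, so (2/229) = (-1)^1·(1/229); sign now -1
(1/229) = 1; final value = sign = -1

-1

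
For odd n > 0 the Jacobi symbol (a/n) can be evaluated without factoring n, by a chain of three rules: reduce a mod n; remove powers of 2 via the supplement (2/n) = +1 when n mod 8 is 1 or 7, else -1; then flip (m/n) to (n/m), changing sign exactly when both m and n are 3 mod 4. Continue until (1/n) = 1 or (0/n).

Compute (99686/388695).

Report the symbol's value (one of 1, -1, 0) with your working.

factor out 2^1: 99686 = 2^1·49843; with 388695 mod 8 = 7, (2/388695) = +1; sign now +1; continue with (49843/388695)
flip (49843/388695) -> (388695/49843): both odd, 49843 mod 4 = 3, 388695 mod 4 = 3, so the flip contributes -1; sign now -1
(388695/49843): 388695 mod 49843 = 39794, so (388695/49843) = (39794/49843)
factor out 2^1: 39794 = 2^1·19897; with 49843 mod 8 = 3, (2/49843) = -1; sign now +1; continue with (19897/49843)
flip (19897/49843) -> (49843/19897): both odd, 19897 mod 4 = 1, 49843 mod 4 = 3, so the flip contributes +1; sign now +1
(49843/19897): 49843 mod 19897 = 10049, so (49843/19897) = (10049/19897)
flip (10049/19897) -> (19897/10049): both odd, 10049 mod 4 = 1, 19897 mod 4 = 1, so the flip contributes +1; sign now +1
(19897/10049): 19897 mod 10049 = 9848, so (19897/10049) = (9848/10049)
factor out 2^3: 9848 = 2^3·1231; with 10049 mod 8 = 1, (2/10049) = +1; sign now +1; continue with (1231/10049)
flip (1231/10049) -> (10049/1231): both odd, 1231 mod 4 = 3, 10049 mod 4 = 1, so the flip contributes +1; sign now +1
(10049/1231): 10049 mod 1231 = 201, so (10049/1231) = (201/1231)
flip (201/1231) -> (1231/201): both odd, 201 mod 4 = 1, 1231 mod 4 = 3, so the flip contributes +1; sign now +1
(1231/201): 1231 mod 201 = 25, so (1231/201) = (25/201)
flip (25/201) -> (201/25): both odd, 25 mod 4 = 1, 201 mod 4 = 1, so the flip contributes +1; sign now +1
(201/25): 201 mod 25 = 1, so (201/25) = (1/25)
reached (1/25) = 1, so the symbol is +1

1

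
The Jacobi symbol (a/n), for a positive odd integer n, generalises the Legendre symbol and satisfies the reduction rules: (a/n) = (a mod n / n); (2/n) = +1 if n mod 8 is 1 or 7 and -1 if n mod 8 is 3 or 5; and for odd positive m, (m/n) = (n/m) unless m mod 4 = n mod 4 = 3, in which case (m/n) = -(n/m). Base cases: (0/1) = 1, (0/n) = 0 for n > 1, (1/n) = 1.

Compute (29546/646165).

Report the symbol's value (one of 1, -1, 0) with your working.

-1

29546 = 2^1·14773; (2/646165) = -1 since 646165 mod 8 = 5, so (29546/646165) = (-1)^1·(14773/646165); sign now -1
reciprocity: (14773/646165) = +1·(646165/14773) since 14773 mod 4 = 1, 646165 mod 4 = 1; sign now -1
(646165/14773) = (10926/14773)   [reduce mod 14773]
10926 = 2^1·5463; (2/14773) = -1 since 14773 mod 8 = 5, so (10926/14773) = (-1)^1·(5463/14773); sign now +1
reciprocity: (5463/14773) = +1·(14773/5463) since 5463 mod 4 = 3, 14773 mod 4 = 1; sign now +1
(14773/5463) = (3847/5463)   [reduce mod 5463]
reciprocity: (3847/5463) = -1·(5463/3847) since 3847 mod 4 = 3, 5463 mod 4 = 3; sign now -1
(5463/3847) = (1616/3847)   [reduce mod 3847]
1616 = 2^4·101; (2/3847) = +1 since 3847 mod 8 = 7, so (1616/3847) = (+1)^4·(101/3847); sign now -1
reciprocity: (101/3847) = +1·(3847/101) since 101 mod 4 = 1, 3847 mod 4 = 3; sign now -1
(3847/101) = (9/101)   [reduce mod 101]
reciprocity: (9/101) = +1·(101/9) since 9 mod 4 = 1, 101 mod 4 = 1; sign now -1
(101/9) = (2/9)   [reduce mod 9]
2 = 2^1·1; (2/9) = +1 since 9 mod 8 = 1, so (2/9) = (+1)^1·(1/9); sign now -1
(1/9) = 1; final value = sign = -1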